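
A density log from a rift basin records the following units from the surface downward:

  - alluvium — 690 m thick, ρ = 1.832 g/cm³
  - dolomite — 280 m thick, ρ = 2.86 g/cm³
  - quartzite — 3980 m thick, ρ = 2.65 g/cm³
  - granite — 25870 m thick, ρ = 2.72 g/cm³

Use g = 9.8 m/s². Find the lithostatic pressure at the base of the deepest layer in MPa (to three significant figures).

813 MPa

alluvium: 1832 kg/m³ × 9.8 m/s² × 690 m = 1.239×10^7 Pa = 12.39 MPa
dolomite: 2860 kg/m³ × 9.8 m/s² × 280 m = 7.848×10^6 Pa = 7.848 MPa
quartzite: 2650 kg/m³ × 9.8 m/s² × 3980 m = 1.034×10^8 Pa = 103.4 MPa
granite: 2720 kg/m³ × 9.8 m/s² × 25870 m = 6.896×10^8 Pa = 689.6 MPa
Total = 12.39 + 7.848 + 103.4 + 689.6 = 813.19 MPa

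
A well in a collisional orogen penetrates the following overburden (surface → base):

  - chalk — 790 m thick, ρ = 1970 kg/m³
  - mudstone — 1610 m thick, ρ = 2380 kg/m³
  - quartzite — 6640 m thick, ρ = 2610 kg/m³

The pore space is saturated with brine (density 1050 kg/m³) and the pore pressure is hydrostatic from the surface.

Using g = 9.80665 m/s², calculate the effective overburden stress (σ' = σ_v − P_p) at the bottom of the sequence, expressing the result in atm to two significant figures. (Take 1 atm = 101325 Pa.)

Overburden (lithostatic) stress σ_v:
chalk: 1970 kg/m³ × 9.80665 m/s² × 790 m = 1.526×10^7 Pa = 15.26 MPa
mudstone: 2380 kg/m³ × 9.80665 m/s² × 1610 m = 3.758×10^7 Pa = 37.58 MPa
quartzite: 2610 kg/m³ × 9.80665 m/s² × 6640 m = 1.700×10^8 Pa = 170.0 MPa
Total = 15.26 + 37.58 + 170.0 = 222.79 MPa
Pore pressure P_p = 1050 kg/m³ × 9.80665 m/s² × 9040 m = 9.308×10^7 Pa = 93.08 MPa
Effective stress σ' = σ_v − P_p = 222.8 − 93.08 = 129.71 MPa = 1280.1 atm

1300 atm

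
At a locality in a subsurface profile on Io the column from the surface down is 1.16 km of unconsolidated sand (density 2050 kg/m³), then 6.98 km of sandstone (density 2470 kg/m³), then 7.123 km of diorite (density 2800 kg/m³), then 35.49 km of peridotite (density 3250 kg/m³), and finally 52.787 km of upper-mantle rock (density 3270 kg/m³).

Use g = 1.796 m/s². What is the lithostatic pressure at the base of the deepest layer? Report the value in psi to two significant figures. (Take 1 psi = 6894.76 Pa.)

85000 psi

unconsolidated sand: 2050 kg/m³ × 1.796 m/s² × 1160 m = 4.271×10^6 Pa = 619.4 psi
sandstone: 2470 kg/m³ × 1.796 m/s² × 6980 m = 3.096×10^7 Pa = 4491 psi
diorite: 2800 kg/m³ × 1.796 m/s² × 7123 m = 3.582×10^7 Pa = 5195 psi
peridotite: 3250 kg/m³ × 1.796 m/s² × 35490 m = 2.072×10^8 Pa = 30045 psi
upper-mantle rock: 3270 kg/m³ × 1.796 m/s² × 52787 m = 3.100×10^8 Pa = 44964 psi
Total = 619.4 + 4491 + 5195 + 30045 + 44964 = 85315 psi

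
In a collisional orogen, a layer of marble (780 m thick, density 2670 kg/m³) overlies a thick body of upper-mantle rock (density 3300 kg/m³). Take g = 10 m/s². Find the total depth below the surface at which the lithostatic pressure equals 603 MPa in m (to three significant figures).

Pressure at base of upper layers: 2670×10×780 = 2.083×10^7 Pa = 20.83 MPa
Remaining pressure to be supplied by upper-mantle rock: 6.030×10^8 − 2.083×10^7 = 5.822×10^8 Pa
Additional depth in upper-mantle rock = 5.822×10^8 Pa / (3300 kg/m³ × 10 m/s²) = 17642 m
Total depth = 780 m + 17642 m = 18422 m

18400 m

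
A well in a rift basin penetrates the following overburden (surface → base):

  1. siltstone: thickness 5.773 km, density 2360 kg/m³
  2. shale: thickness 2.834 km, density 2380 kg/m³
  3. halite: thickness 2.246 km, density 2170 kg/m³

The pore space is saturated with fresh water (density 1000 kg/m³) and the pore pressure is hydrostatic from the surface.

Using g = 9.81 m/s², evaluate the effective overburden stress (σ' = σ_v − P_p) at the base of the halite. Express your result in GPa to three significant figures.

0.141 GPa

Overburden (lithostatic) stress σ_v:
siltstone: 2360 kg/m³ × 9.81 m/s² × 5773 m = 1.337×10^8 Pa = 133.7 MPa
shale: 2380 kg/m³ × 9.81 m/s² × 2834 m = 6.617×10^7 Pa = 66.17 MPa
halite: 2170 kg/m³ × 9.81 m/s² × 2246 m = 4.781×10^7 Pa = 47.81 MPa
Total = 133.7 + 66.17 + 47.81 = 247.63 MPa
Pore pressure P_p = 1000 kg/m³ × 9.81 m/s² × 10853 m = 1.065×10^8 Pa = 106.5 MPa
Effective stress σ' = σ_v − P_p = 247.6 − 106.5 = 141.17 MPa = 0.14117 GPa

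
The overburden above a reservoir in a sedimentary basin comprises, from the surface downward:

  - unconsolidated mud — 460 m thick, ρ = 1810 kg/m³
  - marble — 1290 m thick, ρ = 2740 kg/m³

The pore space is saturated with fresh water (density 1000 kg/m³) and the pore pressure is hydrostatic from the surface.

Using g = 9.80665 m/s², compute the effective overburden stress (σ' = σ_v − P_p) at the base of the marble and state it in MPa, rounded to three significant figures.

Overburden (lithostatic) stress σ_v:
unconsolidated mud: 1810 kg/m³ × 9.80665 m/s² × 460 m = 8.165×10^6 Pa = 8.165 MPa
marble: 2740 kg/m³ × 9.80665 m/s² × 1290 m = 3.466×10^7 Pa = 34.66 MPa
Total = 8.165 + 34.66 = 42.828 MPa
Pore pressure P_p = 1000 kg/m³ × 9.80665 m/s² × 1750 m = 1.716×10^7 Pa = 17.16 MPa
Effective stress σ' = σ_v − P_p = 42.83 − 17.16 = 25.666 MPa

25.7 MPa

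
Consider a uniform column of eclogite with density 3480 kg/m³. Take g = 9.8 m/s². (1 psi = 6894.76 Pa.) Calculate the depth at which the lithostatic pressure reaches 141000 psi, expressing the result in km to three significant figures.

h = P/(ρg) = 141000 psi / (3480 kg/m³ × 9.8 m/s²) = 9.722×10^8 Pa / 34104 Pa/m = 28506 m
= 28.506 km

28.5 km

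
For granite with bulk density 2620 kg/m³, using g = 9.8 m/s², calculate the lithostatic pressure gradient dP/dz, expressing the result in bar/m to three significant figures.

0.257 bar/m

dP/dz = ρg = 2620 kg/m³ × 9.8 m/s² = 25676 Pa/m
= 25676 Pa/m × (1 bar/m / 1.0000×10^5 Pa/m) = 0.25676 bar/m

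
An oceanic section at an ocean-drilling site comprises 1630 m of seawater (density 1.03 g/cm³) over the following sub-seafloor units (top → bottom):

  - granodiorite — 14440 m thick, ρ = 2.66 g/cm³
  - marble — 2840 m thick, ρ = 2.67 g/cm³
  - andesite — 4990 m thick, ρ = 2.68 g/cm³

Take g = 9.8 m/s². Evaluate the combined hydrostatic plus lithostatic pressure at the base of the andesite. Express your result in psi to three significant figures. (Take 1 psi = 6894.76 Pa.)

86800 psi

seawater: 1030 kg/m³ × 9.8 m/s² × 1630 m = 1.645×10^7 Pa = 2386 psi
granodiorite: 2660 kg/m³ × 9.8 m/s² × 14440 m = 3.764×10^8 Pa = 54595 psi
marble: 2670 kg/m³ × 9.8 m/s² × 2840 m = 7.431×10^7 Pa = 10778 psi
andesite: 2680 kg/m³ × 9.8 m/s² × 4990 m = 1.311×10^8 Pa = 19008 psi
Total = 2386 + 54595 + 10778 + 19008 = 86768 psi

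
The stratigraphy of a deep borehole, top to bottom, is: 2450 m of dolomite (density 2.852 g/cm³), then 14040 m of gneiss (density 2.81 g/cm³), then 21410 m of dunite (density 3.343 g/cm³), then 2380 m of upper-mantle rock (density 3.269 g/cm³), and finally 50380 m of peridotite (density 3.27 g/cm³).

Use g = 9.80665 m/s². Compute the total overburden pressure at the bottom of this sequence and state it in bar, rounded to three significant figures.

28500 bar

dolomite: 2852 kg/m³ × 9.80665 m/s² × 2450 m = 6.852×10^7 Pa = 685.2 bar
gneiss: 2810 kg/m³ × 9.80665 m/s² × 14040 m = 3.869×10^8 Pa = 3869 bar
dunite: 3343 kg/m³ × 9.80665 m/s² × 21410 m = 7.019×10^8 Pa = 7019 bar
upper-mantle rock: 3269 kg/m³ × 9.80665 m/s² × 2380 m = 7.630×10^7 Pa = 763.0 bar
peridotite: 3270 kg/m³ × 9.80665 m/s² × 50380 m = 1.616×10^9 Pa = 16156 bar
Total = 685.2 + 3869 + 7019 + 763.0 + 16156 = 28492 bar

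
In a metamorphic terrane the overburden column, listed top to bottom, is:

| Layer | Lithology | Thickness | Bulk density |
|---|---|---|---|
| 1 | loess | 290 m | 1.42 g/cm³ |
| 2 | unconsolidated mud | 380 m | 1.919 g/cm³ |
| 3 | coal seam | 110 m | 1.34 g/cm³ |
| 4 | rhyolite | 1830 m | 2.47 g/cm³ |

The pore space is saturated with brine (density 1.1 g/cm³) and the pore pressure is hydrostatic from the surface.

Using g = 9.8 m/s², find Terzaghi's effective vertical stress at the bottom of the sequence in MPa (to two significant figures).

Overburden (lithostatic) stress σ_v:
loess: 1420 kg/m³ × 9.8 m/s² × 290 m = 4.036×10^6 Pa = 4.036 MPa
unconsolidated mud: 1919 kg/m³ × 9.8 m/s² × 380 m = 7.146×10^6 Pa = 7.146 MPa
coal seam: 1340 kg/m³ × 9.8 m/s² × 110 m = 1.445×10^6 Pa = 1.445 MPa
rhyolite: 2470 kg/m³ × 9.8 m/s² × 1830 m = 4.430×10^7 Pa = 44.30 MPa
Total = 4.036 + 7.146 + 1.445 + 44.30 = 56.923 MPa
Pore pressure P_p = 1100 kg/m³ × 9.8 m/s² × 2610 m = 2.814×10^7 Pa = 28.14 MPa
Effective stress σ' = σ_v − P_p = 56.92 − 28.14 = 28.788 MPa

29 MPa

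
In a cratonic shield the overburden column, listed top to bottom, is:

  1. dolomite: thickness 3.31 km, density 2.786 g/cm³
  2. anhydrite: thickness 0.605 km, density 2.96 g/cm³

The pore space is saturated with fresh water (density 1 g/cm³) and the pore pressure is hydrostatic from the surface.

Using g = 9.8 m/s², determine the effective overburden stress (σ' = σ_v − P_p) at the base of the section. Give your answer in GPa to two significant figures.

0.070 GPa

Overburden (lithostatic) stress σ_v:
dolomite: 2786 kg/m³ × 9.8 m/s² × 3310 m = 9.037×10^7 Pa = 90.37 MPa
anhydrite: 2960 kg/m³ × 9.8 m/s² × 605 m = 1.755×10^7 Pa = 17.55 MPa
Total = 90.37 + 17.55 = 107.92 MPa
Pore pressure P_p = 1000 kg/m³ × 9.8 m/s² × 3915 m = 3.837×10^7 Pa = 38.37 MPa
Effective stress σ' = σ_v − P_p = 107.9 − 38.37 = 69.555 MPa = 0.069555 GPa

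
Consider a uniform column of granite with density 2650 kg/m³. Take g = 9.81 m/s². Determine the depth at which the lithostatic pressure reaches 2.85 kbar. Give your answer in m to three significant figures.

11000 m

h = P/(ρg) = 2.85 kbar / (2650 kg/m³ × 9.81 m/s²) = 2.850×10^8 Pa / 25996 Pa/m = 10963 m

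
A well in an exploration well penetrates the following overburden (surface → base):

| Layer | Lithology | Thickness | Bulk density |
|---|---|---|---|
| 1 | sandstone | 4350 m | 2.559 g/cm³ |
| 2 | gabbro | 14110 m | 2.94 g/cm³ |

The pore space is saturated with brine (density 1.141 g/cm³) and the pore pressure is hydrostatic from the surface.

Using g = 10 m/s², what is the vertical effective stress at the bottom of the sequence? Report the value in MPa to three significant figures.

Overburden (lithostatic) stress σ_v:
sandstone: 2559 kg/m³ × 10 m/s² × 4350 m = 1.113×10^8 Pa = 111.3 MPa
gabbro: 2940 kg/m³ × 10 m/s² × 14110 m = 4.148×10^8 Pa = 414.8 MPa
Total = 111.3 + 414.8 = 526.15 MPa
Pore pressure P_p = 1141 kg/m³ × 10 m/s² × 18460 m = 2.106×10^8 Pa = 210.6 MPa
Effective stress σ' = σ_v − P_p = 526.2 − 210.6 = 315.52 MPa

316 MPa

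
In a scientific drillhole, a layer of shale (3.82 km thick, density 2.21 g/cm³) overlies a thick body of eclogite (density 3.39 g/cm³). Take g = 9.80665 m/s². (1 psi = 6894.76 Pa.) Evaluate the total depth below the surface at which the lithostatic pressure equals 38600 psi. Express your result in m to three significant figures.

9340 m

Pressure at base of upper layers: 2210×9.80665×3820 = 8.279×10^7 Pa = 12008 psi
Remaining pressure to be supplied by eclogite: 2.661×10^8 − 8.279×10^7 = 1.833×10^8 Pa
Additional depth in eclogite = 1.833×10^8 Pa / (3390 kg/m³ × 9.80665 m/s²) = 5515.1 m
Total depth = 3820 m + 5515.1 m = 9335.1 m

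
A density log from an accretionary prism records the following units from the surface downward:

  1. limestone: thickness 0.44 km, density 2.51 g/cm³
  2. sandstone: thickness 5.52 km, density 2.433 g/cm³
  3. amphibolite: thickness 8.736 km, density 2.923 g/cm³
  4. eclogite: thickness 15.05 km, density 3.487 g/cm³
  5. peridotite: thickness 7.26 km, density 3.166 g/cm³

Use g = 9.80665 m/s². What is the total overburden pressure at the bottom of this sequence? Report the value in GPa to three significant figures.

limestone: 2510 kg/m³ × 9.80665 m/s² × 440 m = 1.083×10^7 Pa = 0.01083 GPa
sandstone: 2433 kg/m³ × 9.80665 m/s² × 5520 m = 1.317×10^8 Pa = 0.1317 GPa
amphibolite: 2923 kg/m³ × 9.80665 m/s² × 8736 m = 2.504×10^8 Pa = 0.2504 GPa
eclogite: 3487 kg/m³ × 9.80665 m/s² × 15050 m = 5.146×10^8 Pa = 0.5146 GPa
peridotite: 3166 kg/m³ × 9.80665 m/s² × 7260 m = 2.254×10^8 Pa = 0.2254 GPa
Total = 0.01083 + 0.1317 + 0.2504 + 0.5146 + 0.2254 = 1.1330 GPa

1.13 GPa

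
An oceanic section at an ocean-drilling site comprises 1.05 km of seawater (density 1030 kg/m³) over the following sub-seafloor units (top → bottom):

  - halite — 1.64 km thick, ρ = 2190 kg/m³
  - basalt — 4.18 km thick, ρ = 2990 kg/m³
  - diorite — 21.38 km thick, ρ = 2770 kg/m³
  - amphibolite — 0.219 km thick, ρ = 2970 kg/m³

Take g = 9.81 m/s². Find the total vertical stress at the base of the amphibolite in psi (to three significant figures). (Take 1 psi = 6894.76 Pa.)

110000 psi

seawater: 1030 kg/m³ × 9.81 m/s² × 1050 m = 1.061×10^7 Pa = 1539 psi
halite: 2190 kg/m³ × 9.81 m/s² × 1640 m = 3.523×10^7 Pa = 5110 psi
basalt: 2990 kg/m³ × 9.81 m/s² × 4180 m = 1.226×10^8 Pa = 17783 psi
diorite: 2770 kg/m³ × 9.81 m/s² × 21380 m = 5.810×10^8 Pa = 84263 psi
amphibolite: 2970 kg/m³ × 9.81 m/s² × 219 m = 6.381×10^6 Pa = 925.4 psi
Total = 1539 + 5110 + 17783 + 84263 + 925.4 = 1.0962×10^5 psi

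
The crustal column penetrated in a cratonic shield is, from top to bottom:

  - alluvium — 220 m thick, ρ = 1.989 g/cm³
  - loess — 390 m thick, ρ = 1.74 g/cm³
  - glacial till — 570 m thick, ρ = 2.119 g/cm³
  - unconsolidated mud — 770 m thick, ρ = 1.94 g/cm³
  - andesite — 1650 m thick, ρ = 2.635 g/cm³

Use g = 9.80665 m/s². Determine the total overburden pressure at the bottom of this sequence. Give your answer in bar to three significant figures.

801 bar

alluvium: 1989 kg/m³ × 9.80665 m/s² × 220 m = 4.291×10^6 Pa = 42.91 bar
loess: 1740 kg/m³ × 9.80665 m/s² × 390 m = 6.655×10^6 Pa = 66.55 bar
glacial till: 2119 kg/m³ × 9.80665 m/s² × 570 m = 1.184×10^7 Pa = 118.4 bar
unconsolidated mud: 1940 kg/m³ × 9.80665 m/s² × 770 m = 1.465×10^7 Pa = 146.5 bar
andesite: 2635 kg/m³ × 9.80665 m/s² × 1650 m = 4.264×10^7 Pa = 426.4 bar
Total = 42.91 + 66.55 + 118.4 + 146.5 + 426.4 = 800.77 bar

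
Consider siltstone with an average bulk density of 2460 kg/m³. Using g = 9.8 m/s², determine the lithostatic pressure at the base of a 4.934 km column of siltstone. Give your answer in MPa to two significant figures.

siltstone: 2460 kg/m³ × 9.8 m/s² × 4934 m = 1.189×10^8 Pa = 118.9 MPa

120 MPa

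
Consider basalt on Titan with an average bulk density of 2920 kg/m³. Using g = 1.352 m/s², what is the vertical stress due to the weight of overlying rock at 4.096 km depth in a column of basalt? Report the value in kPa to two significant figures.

basalt: 2920 kg/m³ × 1.352 m/s² × 4096 m = 1.617×10^7 Pa = 16170 kPa

16000 kPa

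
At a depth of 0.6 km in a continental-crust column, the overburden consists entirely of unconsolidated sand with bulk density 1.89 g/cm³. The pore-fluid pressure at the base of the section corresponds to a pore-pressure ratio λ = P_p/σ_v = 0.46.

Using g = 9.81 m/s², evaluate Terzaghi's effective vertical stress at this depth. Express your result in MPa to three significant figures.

Overburden (lithostatic) stress σ_v:
unconsolidated sand: 1890 kg/m³ × 9.81 m/s² × 600 m = 1.112×10^7 Pa = 11.12 MPa
Pore pressure P_p = λ·σ_v = 0.46 × 11.12 MPa = 5.117 MPa
Effective stress σ' = σ_v − P_p = 11.12 − 5.117 = 6.0073 MPa

6.01 MPa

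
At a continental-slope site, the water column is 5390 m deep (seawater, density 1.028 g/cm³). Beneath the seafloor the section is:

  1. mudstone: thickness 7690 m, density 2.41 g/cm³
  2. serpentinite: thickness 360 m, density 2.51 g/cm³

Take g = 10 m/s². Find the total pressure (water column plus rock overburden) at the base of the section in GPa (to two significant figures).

seawater: 1028 kg/m³ × 10 m/s² × 5390 m = 5.541×10^7 Pa = 0.05541 GPa
mudstone: 2410 kg/m³ × 10 m/s² × 7690 m = 1.853×10^8 Pa = 0.1853 GPa
serpentinite: 2510 kg/m³ × 10 m/s² × 360 m = 9.036×10^6 Pa = 9.036×10^-3 GPa
Total = 0.05541 + 0.1853 + 9.036×10^-3 = 0.24977 GPa

0.25 GPa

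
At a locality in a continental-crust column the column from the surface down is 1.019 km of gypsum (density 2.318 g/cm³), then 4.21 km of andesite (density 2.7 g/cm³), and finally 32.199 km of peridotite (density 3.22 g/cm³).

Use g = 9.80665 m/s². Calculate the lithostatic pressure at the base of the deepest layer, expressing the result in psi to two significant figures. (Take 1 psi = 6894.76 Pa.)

170000 psi

gypsum: 2318 kg/m³ × 9.80665 m/s² × 1019 m = 2.316×10^7 Pa = 3360 psi
andesite: 2700 kg/m³ × 9.80665 m/s² × 4210 m = 1.115×10^8 Pa = 16168 psi
peridotite: 3220 kg/m³ × 9.80665 m/s² × 32199 m = 1.017×10^9 Pa = 1.475×10^5 psi
Total = 3360 + 16168 + 1.475×10^5 = 1.6700×10^5 psi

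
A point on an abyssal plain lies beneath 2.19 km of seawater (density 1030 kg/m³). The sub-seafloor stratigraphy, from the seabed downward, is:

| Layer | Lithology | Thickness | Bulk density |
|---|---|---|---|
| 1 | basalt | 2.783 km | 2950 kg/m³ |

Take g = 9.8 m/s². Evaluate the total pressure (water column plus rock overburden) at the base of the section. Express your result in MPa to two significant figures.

seawater: 1030 kg/m³ × 9.8 m/s² × 2190 m = 2.211×10^7 Pa = 22.11 MPa
basalt: 2950 kg/m³ × 9.8 m/s² × 2783 m = 8.046×10^7 Pa = 80.46 MPa
Total = 22.11 + 80.46 = 102.56 MPa

100 MPa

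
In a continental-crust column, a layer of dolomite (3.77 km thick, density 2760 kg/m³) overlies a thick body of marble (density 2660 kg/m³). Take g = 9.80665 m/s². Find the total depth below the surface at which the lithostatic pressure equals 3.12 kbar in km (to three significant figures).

11.8 km

Pressure at base of upper layers: 2760×9.80665×3770 = 1.020×10^8 Pa = 1.020 kbar
Remaining pressure to be supplied by marble: 3.120×10^8 − 1.020×10^8 = 2.100×10^8 Pa
Additional depth in marble = 2.100×10^8 Pa / (2660 kg/m³ × 9.80665 m/s²) = 8048.9 m
Total depth = 3770 m + 8048.9 m = 11819 m
= 11.819 km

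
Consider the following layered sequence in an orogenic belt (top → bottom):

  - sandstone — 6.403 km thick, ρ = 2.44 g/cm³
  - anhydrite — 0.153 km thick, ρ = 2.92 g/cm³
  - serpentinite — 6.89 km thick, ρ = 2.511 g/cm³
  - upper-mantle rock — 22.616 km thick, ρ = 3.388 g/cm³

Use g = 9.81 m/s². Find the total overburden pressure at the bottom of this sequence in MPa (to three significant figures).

1080 MPa

sandstone: 2440 kg/m³ × 9.81 m/s² × 6403 m = 1.533×10^8 Pa = 153.3 MPa
anhydrite: 2920 kg/m³ × 9.81 m/s² × 153 m = 4.383×10^6 Pa = 4.383 MPa
serpentinite: 2511 kg/m³ × 9.81 m/s² × 6890 m = 1.697×10^8 Pa = 169.7 MPa
upper-mantle rock: 3388 kg/m³ × 9.81 m/s² × 22616 m = 7.517×10^8 Pa = 751.7 MPa
Total = 153.3 + 4.383 + 169.7 + 751.7 = 1079.0 MPa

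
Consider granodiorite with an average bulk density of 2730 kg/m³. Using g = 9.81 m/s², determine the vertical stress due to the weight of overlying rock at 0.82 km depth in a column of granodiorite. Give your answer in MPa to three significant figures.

22.0 MPa

granodiorite: 2730 kg/m³ × 9.81 m/s² × 820 m = 2.196×10^7 Pa = 21.96 MPa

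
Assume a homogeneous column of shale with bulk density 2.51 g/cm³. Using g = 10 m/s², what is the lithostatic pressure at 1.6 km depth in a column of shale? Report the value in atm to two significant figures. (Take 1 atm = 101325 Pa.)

shale: 2510 kg/m³ × 10 m/s² × 1600 m = 4.016×10^7 Pa = 396.3 atm

400 atm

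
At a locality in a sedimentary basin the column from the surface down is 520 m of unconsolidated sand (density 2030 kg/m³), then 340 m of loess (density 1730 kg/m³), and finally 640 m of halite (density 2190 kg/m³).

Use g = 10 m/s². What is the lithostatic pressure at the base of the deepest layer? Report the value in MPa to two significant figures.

unconsolidated sand: 2030 kg/m³ × 10 m/s² × 520 m = 1.056×10^7 Pa = 10.56 MPa
loess: 1730 kg/m³ × 10 m/s² × 340 m = 5.882×10^6 Pa = 5.882 MPa
halite: 2190 kg/m³ × 10 m/s² × 640 m = 1.402×10^7 Pa = 14.02 MPa
Total = 10.56 + 5.882 + 14.02 = 30.454 MPa

30 MPa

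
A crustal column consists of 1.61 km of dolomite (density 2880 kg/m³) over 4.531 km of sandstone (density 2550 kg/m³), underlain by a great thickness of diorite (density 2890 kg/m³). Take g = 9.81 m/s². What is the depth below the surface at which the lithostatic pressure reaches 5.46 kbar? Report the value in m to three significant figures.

Pressure at base of upper layers: 2880×9.81×1610 + 2550×9.81×4531 = 1.588×10^8 Pa = 1.588 kbar
Remaining pressure to be supplied by diorite: 5.460×10^8 − 1.588×10^8 = 3.872×10^8 Pa
Additional depth in diorite = 3.872×10^8 Pa / (2890 kg/m³ × 9.81 m/s²) = 13656 m
Total depth = 6141 m + 13656 m = 19797 m

19800 m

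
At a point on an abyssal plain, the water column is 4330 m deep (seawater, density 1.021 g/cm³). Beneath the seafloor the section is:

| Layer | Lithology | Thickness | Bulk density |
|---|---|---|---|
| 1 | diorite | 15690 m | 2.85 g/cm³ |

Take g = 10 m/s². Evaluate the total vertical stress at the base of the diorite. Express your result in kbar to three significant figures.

4.91 kbar

seawater: 1021 kg/m³ × 10 m/s² × 4330 m = 4.421×10^7 Pa = 0.4421 kbar
diorite: 2850 kg/m³ × 10 m/s² × 15690 m = 4.472×10^8 Pa = 4.472 kbar
Total = 0.4421 + 4.472 = 4.9137 kbar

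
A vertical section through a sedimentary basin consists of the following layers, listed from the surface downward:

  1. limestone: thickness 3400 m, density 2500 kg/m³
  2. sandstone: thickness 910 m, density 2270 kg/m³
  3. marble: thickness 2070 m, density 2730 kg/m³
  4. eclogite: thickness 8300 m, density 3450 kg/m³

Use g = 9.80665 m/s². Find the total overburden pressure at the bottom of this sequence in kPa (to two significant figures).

440000 kPa

limestone: 2500 kg/m³ × 9.80665 m/s² × 3400 m = 8.336×10^7 Pa = 83357 kPa
sandstone: 2270 kg/m³ × 9.80665 m/s² × 910 m = 2.026×10^7 Pa = 20258 kPa
marble: 2730 kg/m³ × 9.80665 m/s² × 2070 m = 5.542×10^7 Pa = 55418 kPa
eclogite: 3450 kg/m³ × 9.80665 m/s² × 8300 m = 2.808×10^8 Pa = 2.808×10^5 kPa
Total = 83357 + 20258 + 55418 + 2.808×10^5 = 4.3985×10^5 kPa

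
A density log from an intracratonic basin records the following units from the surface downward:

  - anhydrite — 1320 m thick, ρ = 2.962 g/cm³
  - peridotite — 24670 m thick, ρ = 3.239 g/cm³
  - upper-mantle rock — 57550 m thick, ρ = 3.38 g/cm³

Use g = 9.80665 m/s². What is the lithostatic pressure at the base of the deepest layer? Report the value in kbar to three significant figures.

27.3 kbar

anhydrite: 2962 kg/m³ × 9.80665 m/s² × 1320 m = 3.834×10^7 Pa = 0.3834 kbar
peridotite: 3239 kg/m³ × 9.80665 m/s² × 24670 m = 7.836×10^8 Pa = 7.836 kbar
upper-mantle rock: 3380 kg/m³ × 9.80665 m/s² × 57550 m = 1.908×10^9 Pa = 19.08 kbar
Total = 0.3834 + 7.836 + 19.08 = 27.295 kbar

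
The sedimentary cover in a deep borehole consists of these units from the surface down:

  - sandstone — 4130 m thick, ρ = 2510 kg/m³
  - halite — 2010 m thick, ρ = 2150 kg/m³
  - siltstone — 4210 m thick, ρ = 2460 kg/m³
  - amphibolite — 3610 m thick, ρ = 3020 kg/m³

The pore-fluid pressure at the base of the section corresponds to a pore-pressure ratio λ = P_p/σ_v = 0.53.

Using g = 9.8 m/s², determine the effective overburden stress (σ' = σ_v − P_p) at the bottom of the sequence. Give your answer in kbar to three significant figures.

1.66 kbar

Overburden (lithostatic) stress σ_v:
sandstone: 2510 kg/m³ × 9.8 m/s² × 4130 m = 1.016×10^8 Pa = 101.6 MPa
halite: 2150 kg/m³ × 9.8 m/s² × 2010 m = 4.235×10^7 Pa = 42.35 MPa
siltstone: 2460 kg/m³ × 9.8 m/s² × 4210 m = 1.015×10^8 Pa = 101.5 MPa
amphibolite: 3020 kg/m³ × 9.8 m/s² × 3610 m = 1.068×10^8 Pa = 106.8 MPa
Total = 101.6 + 42.35 + 101.5 + 106.8 = 352.28 MPa
Pore pressure P_p = λ·σ_v = 0.53 × 352.3 MPa = 186.7 MPa
Effective stress σ' = σ_v − P_p = 352.3 − 186.7 = 165.57 MPa = 1.6557 kbar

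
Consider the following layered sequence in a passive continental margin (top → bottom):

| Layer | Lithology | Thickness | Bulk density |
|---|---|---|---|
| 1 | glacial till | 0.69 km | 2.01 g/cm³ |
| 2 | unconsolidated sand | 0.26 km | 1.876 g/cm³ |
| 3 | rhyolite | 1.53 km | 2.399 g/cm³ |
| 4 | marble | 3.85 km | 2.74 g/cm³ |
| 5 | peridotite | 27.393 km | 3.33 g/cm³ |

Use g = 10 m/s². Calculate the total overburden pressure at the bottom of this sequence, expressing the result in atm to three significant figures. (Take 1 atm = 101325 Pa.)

glacial till: 2010 kg/m³ × 10 m/s² × 690 m = 1.387×10^7 Pa = 136.9 atm
unconsolidated sand: 1876 kg/m³ × 10 m/s² × 260 m = 4.878×10^6 Pa = 48.14 atm
rhyolite: 2399 kg/m³ × 10 m/s² × 1530 m = 3.670×10^7 Pa = 362.2 atm
marble: 2740 kg/m³ × 10 m/s² × 3850 m = 1.055×10^8 Pa = 1041 atm
peridotite: 3330 kg/m³ × 10 m/s² × 27393 m = 9.122×10^8 Pa = 9003 atm
Total = 136.9 + 48.14 + 362.2 + 1041 + 9003 = 10591 atm

10600 atm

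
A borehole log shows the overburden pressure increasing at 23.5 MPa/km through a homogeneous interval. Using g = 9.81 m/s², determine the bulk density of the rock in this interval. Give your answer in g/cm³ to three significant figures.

ρ = (dP/dz)/g = 23.5 MPa/km / 9.81 m/s² = 23500 Pa/m / 9.81 m/s² = 2395.5 kg/m³
= 2.396 g/cm³

2.40 g/cm³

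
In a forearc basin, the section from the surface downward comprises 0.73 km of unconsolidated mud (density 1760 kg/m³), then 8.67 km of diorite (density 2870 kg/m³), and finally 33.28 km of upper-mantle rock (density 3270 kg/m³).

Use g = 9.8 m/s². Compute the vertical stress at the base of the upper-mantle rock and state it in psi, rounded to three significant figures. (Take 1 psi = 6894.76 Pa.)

unconsolidated mud: 1760 kg/m³ × 9.8 m/s² × 730 m = 1.259×10^7 Pa = 1826 psi
diorite: 2870 kg/m³ × 9.8 m/s² × 8670 m = 2.439×10^8 Pa = 35368 psi
upper-mantle rock: 3270 kg/m³ × 9.8 m/s² × 33280 m = 1.066×10^9 Pa = 1.547×10^5 psi
Total = 1826 + 35368 + 1.547×10^5 = 1.9188×10^5 psi

192000 psi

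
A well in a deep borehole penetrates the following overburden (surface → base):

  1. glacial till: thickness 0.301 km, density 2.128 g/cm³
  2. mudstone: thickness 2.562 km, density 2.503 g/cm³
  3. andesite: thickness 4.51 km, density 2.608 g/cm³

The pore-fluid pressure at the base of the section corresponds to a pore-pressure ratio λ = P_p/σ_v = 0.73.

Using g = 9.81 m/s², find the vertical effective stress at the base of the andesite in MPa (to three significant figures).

Overburden (lithostatic) stress σ_v:
glacial till: 2128 kg/m³ × 9.81 m/s² × 301 m = 6.284×10^6 Pa = 6.284 MPa
mudstone: 2503 kg/m³ × 9.81 m/s² × 2562 m = 6.291×10^7 Pa = 62.91 MPa
andesite: 2608 kg/m³ × 9.81 m/s² × 4510 m = 1.154×10^8 Pa = 115.4 MPa
Total = 6.284 + 62.91 + 115.4 = 184.58 MPa
Pore pressure P_p = λ·σ_v = 0.73 × 184.6 MPa = 134.7 MPa
Effective stress σ' = σ_v − P_p = 184.6 − 134.7 = 49.836 MPa

49.8 MPa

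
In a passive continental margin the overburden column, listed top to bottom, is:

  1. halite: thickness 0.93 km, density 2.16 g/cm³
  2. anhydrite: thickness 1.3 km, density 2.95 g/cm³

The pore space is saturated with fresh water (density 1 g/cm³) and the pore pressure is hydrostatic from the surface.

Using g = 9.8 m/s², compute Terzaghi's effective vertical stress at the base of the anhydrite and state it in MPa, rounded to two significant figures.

35 MPa

Overburden (lithostatic) stress σ_v:
halite: 2160 kg/m³ × 9.8 m/s² × 930 m = 1.969×10^7 Pa = 19.69 MPa
anhydrite: 2950 kg/m³ × 9.8 m/s² × 1300 m = 3.758×10^7 Pa = 37.58 MPa
Total = 19.69 + 37.58 = 57.269 MPa
Pore pressure P_p = 1000 kg/m³ × 9.8 m/s² × 2230 m = 2.185×10^7 Pa = 21.85 MPa
Effective stress σ' = σ_v − P_p = 57.27 − 21.85 = 35.415 MPa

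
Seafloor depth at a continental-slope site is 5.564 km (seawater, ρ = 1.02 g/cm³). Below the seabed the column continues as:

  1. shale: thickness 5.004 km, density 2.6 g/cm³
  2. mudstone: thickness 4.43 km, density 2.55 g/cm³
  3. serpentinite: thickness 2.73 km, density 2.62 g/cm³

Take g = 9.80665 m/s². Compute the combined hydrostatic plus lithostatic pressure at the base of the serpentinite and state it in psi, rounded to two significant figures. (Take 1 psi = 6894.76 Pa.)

seawater: 1020 kg/m³ × 9.80665 m/s² × 5564 m = 5.566×10^7 Pa = 8072 psi
shale: 2600 kg/m³ × 9.80665 m/s² × 5004 m = 1.276×10^8 Pa = 18505 psi
mudstone: 2550 kg/m³ × 9.80665 m/s² × 4430 m = 1.108×10^8 Pa = 16067 psi
serpentinite: 2620 kg/m³ × 9.80665 m/s² × 2730 m = 7.014×10^7 Pa = 10173 psi
Total = 8072 + 18505 + 16067 + 10173 = 52818 psi

53000 psi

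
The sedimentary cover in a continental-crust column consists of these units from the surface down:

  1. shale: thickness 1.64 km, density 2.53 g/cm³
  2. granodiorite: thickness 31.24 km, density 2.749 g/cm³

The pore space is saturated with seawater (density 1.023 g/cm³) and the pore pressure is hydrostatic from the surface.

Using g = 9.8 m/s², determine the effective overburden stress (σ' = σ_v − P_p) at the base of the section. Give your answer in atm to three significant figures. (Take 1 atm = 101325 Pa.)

Overburden (lithostatic) stress σ_v:
shale: 2530 kg/m³ × 9.8 m/s² × 1640 m = 4.066×10^7 Pa = 40.66 MPa
granodiorite: 2749 kg/m³ × 9.8 m/s² × 31240 m = 8.416×10^8 Pa = 841.6 MPa
Total = 40.66 + 841.6 = 882.27 MPa
Pore pressure P_p = 1023 kg/m³ × 9.8 m/s² × 32880 m = 3.296×10^8 Pa = 329.6 MPa
Effective stress σ' = σ_v − P_p = 882.3 − 329.6 = 552.64 MPa = 5454.1 atm

5450 atm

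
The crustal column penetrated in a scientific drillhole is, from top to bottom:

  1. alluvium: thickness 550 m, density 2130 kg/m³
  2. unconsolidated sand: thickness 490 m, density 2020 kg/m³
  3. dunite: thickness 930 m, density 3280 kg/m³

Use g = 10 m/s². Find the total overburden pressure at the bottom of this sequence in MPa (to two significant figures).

52 MPa

alluvium: 2130 kg/m³ × 10 m/s² × 550 m = 1.171×10^7 Pa = 11.71 MPa
unconsolidated sand: 2020 kg/m³ × 10 m/s² × 490 m = 9.898×10^6 Pa = 9.898 MPa
dunite: 3280 kg/m³ × 10 m/s² × 930 m = 3.050×10^7 Pa = 30.50 MPa
Total = 11.71 + 9.898 + 30.50 = 52.117 MPa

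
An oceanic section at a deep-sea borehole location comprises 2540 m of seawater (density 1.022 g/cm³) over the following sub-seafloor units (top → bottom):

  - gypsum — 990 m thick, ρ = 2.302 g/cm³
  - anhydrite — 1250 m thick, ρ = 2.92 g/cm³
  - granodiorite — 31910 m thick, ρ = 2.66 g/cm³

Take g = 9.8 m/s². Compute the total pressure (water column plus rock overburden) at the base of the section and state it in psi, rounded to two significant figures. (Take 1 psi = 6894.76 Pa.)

130000 psi

seawater: 1022 kg/m³ × 9.8 m/s² × 2540 m = 2.544×10^7 Pa = 3690 psi
gypsum: 2302 kg/m³ × 9.8 m/s² × 990 m = 2.233×10^7 Pa = 3239 psi
anhydrite: 2920 kg/m³ × 9.8 m/s² × 1250 m = 3.577×10^7 Pa = 5188 psi
granodiorite: 2660 kg/m³ × 9.8 m/s² × 31910 m = 8.318×10^8 Pa = 1.206×10^5 psi
Total = 3690 + 3239 + 5188 + 1.206×10^5 = 1.3276×10^5 psi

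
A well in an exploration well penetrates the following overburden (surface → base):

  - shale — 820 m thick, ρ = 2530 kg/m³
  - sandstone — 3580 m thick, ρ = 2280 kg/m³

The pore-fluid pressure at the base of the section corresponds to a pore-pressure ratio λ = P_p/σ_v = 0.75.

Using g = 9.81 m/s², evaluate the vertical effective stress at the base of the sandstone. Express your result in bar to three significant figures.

251 bar

Overburden (lithostatic) stress σ_v:
shale: 2530 kg/m³ × 9.81 m/s² × 820 m = 2.035×10^7 Pa = 20.35 MPa
sandstone: 2280 kg/m³ × 9.81 m/s² × 3580 m = 8.007×10^7 Pa = 80.07 MPa
Total = 20.35 + 80.07 = 100.42 MPa
Pore pressure P_p = λ·σ_v = 0.75 × 100.4 MPa = 75.32 MPa
Effective stress σ' = σ_v − P_p = 100.4 − 75.32 = 25.106 MPa = 251.06 bar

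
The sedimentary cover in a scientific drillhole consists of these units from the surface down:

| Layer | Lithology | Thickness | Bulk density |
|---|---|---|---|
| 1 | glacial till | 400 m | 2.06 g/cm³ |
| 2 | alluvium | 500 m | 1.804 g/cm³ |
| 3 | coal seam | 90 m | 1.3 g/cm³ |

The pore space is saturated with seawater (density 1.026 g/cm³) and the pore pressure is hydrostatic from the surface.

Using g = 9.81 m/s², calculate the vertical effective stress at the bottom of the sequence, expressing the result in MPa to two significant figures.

8.1 MPa

Overburden (lithostatic) stress σ_v:
glacial till: 2060 kg/m³ × 9.81 m/s² × 400 m = 8.083×10^6 Pa = 8.083 MPa
alluvium: 1804 kg/m³ × 9.81 m/s² × 500 m = 8.849×10^6 Pa = 8.849 MPa
coal seam: 1300 kg/m³ × 9.81 m/s² × 90 m = 1.148×10^6 Pa = 1.148 MPa
Total = 8.083 + 8.849 + 1.148 = 18.080 MPa
Pore pressure P_p = 1026 kg/m³ × 9.81 m/s² × 990 m = 9.964×10^6 Pa = 9.964 MPa
Effective stress σ' = σ_v − P_p = 18.08 − 9.964 = 8.1154 MPa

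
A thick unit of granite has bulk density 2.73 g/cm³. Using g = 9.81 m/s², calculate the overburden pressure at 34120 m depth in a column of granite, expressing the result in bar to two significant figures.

granite: 2730 kg/m³ × 9.81 m/s² × 34120 m = 9.138×10^8 Pa = 9138 bar

9100 bar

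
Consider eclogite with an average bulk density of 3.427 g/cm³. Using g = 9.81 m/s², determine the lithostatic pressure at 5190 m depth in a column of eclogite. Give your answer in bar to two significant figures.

eclogite: 3427 kg/m³ × 9.81 m/s² × 5190 m = 1.745×10^8 Pa = 1745 bar

1700 bar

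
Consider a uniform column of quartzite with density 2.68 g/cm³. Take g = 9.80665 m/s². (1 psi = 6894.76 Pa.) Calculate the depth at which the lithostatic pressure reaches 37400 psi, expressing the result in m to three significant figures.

9810 m

h = P/(ρg) = 37400 psi / (2680 kg/m³ × 9.80665 m/s²) = 2.579×10^8 Pa / 26282 Pa/m = 9811.5 m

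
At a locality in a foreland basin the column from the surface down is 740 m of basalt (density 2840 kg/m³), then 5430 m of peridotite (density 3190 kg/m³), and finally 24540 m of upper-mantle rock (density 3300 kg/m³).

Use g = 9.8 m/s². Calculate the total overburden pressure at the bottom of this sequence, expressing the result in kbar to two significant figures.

9.8 kbar

basalt: 2840 kg/m³ × 9.8 m/s² × 740 m = 2.060×10^7 Pa = 0.2060 kbar
peridotite: 3190 kg/m³ × 9.8 m/s² × 5430 m = 1.698×10^8 Pa = 1.698 kbar
upper-mantle rock: 3300 kg/m³ × 9.8 m/s² × 24540 m = 7.936×10^8 Pa = 7.936 kbar
Total = 0.2060 + 1.698 + 7.936 = 9.8397 kbar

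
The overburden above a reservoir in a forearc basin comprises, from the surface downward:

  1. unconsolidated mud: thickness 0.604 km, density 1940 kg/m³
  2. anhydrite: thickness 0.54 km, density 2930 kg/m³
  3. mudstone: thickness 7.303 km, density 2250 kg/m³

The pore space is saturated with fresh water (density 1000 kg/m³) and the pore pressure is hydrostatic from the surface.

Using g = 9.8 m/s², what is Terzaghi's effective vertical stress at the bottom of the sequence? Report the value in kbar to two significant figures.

Overburden (lithostatic) stress σ_v:
unconsolidated mud: 1940 kg/m³ × 9.8 m/s² × 604 m = 1.148×10^7 Pa = 11.48 MPa
anhydrite: 2930 kg/m³ × 9.8 m/s² × 540 m = 1.551×10^7 Pa = 15.51 MPa
mudstone: 2250 kg/m³ × 9.8 m/s² × 7303 m = 1.610×10^8 Pa = 161.0 MPa
Total = 11.48 + 15.51 + 161.0 = 188.02 MPa
Pore pressure P_p = 1000 kg/m³ × 9.8 m/s² × 8447 m = 8.278×10^7 Pa = 82.78 MPa
Effective stress σ' = σ_v − P_p = 188.0 − 82.78 = 105.24 MPa = 1.0524 kbar

1.1 kbar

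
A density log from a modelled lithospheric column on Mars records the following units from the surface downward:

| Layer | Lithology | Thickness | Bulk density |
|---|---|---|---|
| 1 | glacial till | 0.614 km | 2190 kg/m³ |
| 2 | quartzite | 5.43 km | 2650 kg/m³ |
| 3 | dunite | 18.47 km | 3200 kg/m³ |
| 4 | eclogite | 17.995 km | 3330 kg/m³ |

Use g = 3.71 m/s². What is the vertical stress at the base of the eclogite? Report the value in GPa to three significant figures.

glacial till: 2190 kg/m³ × 3.71 m/s² × 614 m = 4.989×10^6 Pa = 4.989×10^-3 GPa
quartzite: 2650 kg/m³ × 3.71 m/s² × 5430 m = 5.339×10^7 Pa = 0.05339 GPa
dunite: 3200 kg/m³ × 3.71 m/s² × 18470 m = 2.193×10^8 Pa = 0.2193 GPa
eclogite: 3330 kg/m³ × 3.71 m/s² × 17995 m = 2.223×10^8 Pa = 0.2223 GPa
Total = 4.989×10^-3 + 0.05339 + 0.2193 + 0.2223 = 0.49997 GPa

0.500 GPa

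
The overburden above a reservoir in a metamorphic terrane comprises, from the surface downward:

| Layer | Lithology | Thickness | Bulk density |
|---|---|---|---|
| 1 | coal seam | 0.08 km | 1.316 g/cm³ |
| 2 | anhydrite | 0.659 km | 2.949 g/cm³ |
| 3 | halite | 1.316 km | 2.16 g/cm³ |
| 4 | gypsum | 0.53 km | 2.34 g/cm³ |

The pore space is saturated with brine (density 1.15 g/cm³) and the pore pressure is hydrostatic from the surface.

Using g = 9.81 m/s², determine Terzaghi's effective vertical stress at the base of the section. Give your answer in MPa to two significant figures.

Overburden (lithostatic) stress σ_v:
coal seam: 1316 kg/m³ × 9.81 m/s² × 80 m = 1.033×10^6 Pa = 1.033 MPa
anhydrite: 2949 kg/m³ × 9.81 m/s² × 659 m = 1.906×10^7 Pa = 19.06 MPa
halite: 2160 kg/m³ × 9.81 m/s² × 1316 m = 2.789×10^7 Pa = 27.89 MPa
gypsum: 2340 kg/m³ × 9.81 m/s² × 530 m = 1.217×10^7 Pa = 12.17 MPa
Total = 1.033 + 19.06 + 27.89 + 12.17 = 60.149 MPa
Pore pressure P_p = 1150 kg/m³ × 9.81 m/s² × 2585 m = 2.916×10^7 Pa = 29.16 MPa
Effective stress σ' = σ_v − P_p = 60.15 − 29.16 = 30.987 MPa

31 MPa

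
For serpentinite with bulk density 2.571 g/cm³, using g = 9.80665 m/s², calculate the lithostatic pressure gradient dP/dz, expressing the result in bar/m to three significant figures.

dP/dz = ρg = 2571 kg/m³ × 9.80665 m/s² = 25213 Pa/m
= 25213 Pa/m × (1 bar/m / 1.0000×10^5 Pa/m) = 0.25213 bar/m

0.252 bar/m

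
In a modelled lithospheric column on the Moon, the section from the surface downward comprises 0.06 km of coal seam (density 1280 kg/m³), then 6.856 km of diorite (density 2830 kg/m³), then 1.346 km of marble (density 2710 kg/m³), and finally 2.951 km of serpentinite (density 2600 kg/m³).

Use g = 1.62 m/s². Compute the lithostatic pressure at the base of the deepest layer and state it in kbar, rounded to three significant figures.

coal seam: 1280 kg/m³ × 1.62 m/s² × 60 m = 1.244×10^5 Pa = 1.244×10^-3 kbar
diorite: 2830 kg/m³ × 1.62 m/s² × 6856 m = 3.143×10^7 Pa = 0.3143 kbar
marble: 2710 kg/m³ × 1.62 m/s² × 1346 m = 5.909×10^6 Pa = 0.05909 kbar
serpentinite: 2600 kg/m³ × 1.62 m/s² × 2951 m = 1.243×10^7 Pa = 0.1243 kbar
Total = 1.244×10^-3 + 0.3143 + 0.05909 + 0.1243 = 0.49895 kbar

0.499 kbar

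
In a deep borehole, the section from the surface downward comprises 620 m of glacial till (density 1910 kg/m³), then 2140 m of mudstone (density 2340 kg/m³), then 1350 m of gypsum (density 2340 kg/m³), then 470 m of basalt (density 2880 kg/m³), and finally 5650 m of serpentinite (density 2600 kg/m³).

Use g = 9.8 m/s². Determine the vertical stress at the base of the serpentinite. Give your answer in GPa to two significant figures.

0.25 GPa

glacial till: 1910 kg/m³ × 9.8 m/s² × 620 m = 1.161×10^7 Pa = 0.01161 GPa
mudstone: 2340 kg/m³ × 9.8 m/s² × 2140 m = 4.907×10^7 Pa = 0.04907 GPa
gypsum: 2340 kg/m³ × 9.8 m/s² × 1350 m = 3.096×10^7 Pa = 0.03096 GPa
basalt: 2880 kg/m³ × 9.8 m/s² × 470 m = 1.327×10^7 Pa = 0.01327 GPa
serpentinite: 2600 kg/m³ × 9.8 m/s² × 5650 m = 1.440×10^8 Pa = 0.1440 GPa
Total = 0.01161 + 0.04907 + 0.03096 + 0.01327 + 0.1440 = 0.24887 GPa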